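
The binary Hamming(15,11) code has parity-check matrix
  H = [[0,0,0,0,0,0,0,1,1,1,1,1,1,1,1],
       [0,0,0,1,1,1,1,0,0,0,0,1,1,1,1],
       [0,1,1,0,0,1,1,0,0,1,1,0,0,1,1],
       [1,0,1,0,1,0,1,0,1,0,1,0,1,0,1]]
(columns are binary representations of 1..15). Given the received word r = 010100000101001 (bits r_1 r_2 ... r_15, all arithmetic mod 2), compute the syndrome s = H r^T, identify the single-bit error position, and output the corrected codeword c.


s = (1, 1, 1, 1)^T, error position = 15, corrected codeword c = 010100000101000

Compute s = H r^T mod 2 one row at a time:
  s_1 = 0 + 0 + 1 + 0 + 1 + 0 + 0 + 1 = 3 ≡ 1 (mod 2).
  s_2 = 1 + 0 + 0 + 0 + 1 + 0 + 0 + 1 = 3 ≡ 1 (mod 2).
  s_3 = 1 + 0 + 0 + 0 + 1 + 0 + 0 + 1 = 3 ≡ 1 (mod 2).
  s_4 = 0 + 0 + 0 + 0 + 0 + 0 + 0 + 1 = 1 ≡ 1 (mod 2).
s = (1, 1, 1, 1)^T — this equals column 15 of H (binary 1111), so error is at position 15.
Correct: flip bit 15 of r = 010100000101001 to get c = 010100000101000.


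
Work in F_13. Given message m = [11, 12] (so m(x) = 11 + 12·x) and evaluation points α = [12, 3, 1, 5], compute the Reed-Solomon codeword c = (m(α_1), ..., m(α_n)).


c = [12, 8, 10, 6]

Message polynomial: m(x) = 11 + 12·x (mod 13).
For each evaluation point α_i, compute m(α_i) mod 13:
  α_1 = 12: Horner steps 12 → 12, so m(12) = 12.
  α_2 = 3: Horner steps 12 → 8, so m(3) = 8.
  α_3 = 1: Horner steps 12 → 10, so m(1) = 10.
  α_4 = 5: Horner steps 12 → 6, so m(5) = 6.
Codeword c = [12, 8, 10, 6] ∈ F_13^4.


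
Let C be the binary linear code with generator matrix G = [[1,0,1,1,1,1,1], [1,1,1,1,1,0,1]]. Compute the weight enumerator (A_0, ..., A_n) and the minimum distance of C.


Weight distribution: A_0 = 1, A_2 = 1, A_6 = 2. Minimum distance d = 2.

Enumerate all 2^2 = 4 messages m ∈ F_2^2.
For each, compute codeword c = mG in F_2^7, then tally its weight.
  m = 00 → c = 0000000, weight = 0.
  m = 10 → c = 1011111, weight = 6.
  m = 01 → c = 1111101, weight = 6.
  m = 11 → c = 0100010, weight = 2.
Tally weights:
  weight 0: 1 codewords.
  weight 2: 1 codewords.
  weight 6: 2 codewords.
Minimum distance d = smallest w > 0 with A_w > 0 = 2.
Sanity: Σ A_w = 4 = 2^2 = 4 ✓.


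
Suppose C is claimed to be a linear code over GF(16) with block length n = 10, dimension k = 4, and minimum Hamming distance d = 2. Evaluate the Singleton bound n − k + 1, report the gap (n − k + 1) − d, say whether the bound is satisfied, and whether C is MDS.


Singleton RHS = n − k + 1 = 7, slack = 5, bound satisfied, not MDS.

Singleton bound: d ≤ n − k + 1.
Here n = 10, k = 4, so n − k + 1 = 7.
Given d = 2, check d ≤ 7: YES.
Slack = (n − k + 1) − d = 5.
The code is NOT MDS (slack = 5 > 0).
Description: the claimed parameters are [10, 4, 2]_16; such a code would be non-MDS.


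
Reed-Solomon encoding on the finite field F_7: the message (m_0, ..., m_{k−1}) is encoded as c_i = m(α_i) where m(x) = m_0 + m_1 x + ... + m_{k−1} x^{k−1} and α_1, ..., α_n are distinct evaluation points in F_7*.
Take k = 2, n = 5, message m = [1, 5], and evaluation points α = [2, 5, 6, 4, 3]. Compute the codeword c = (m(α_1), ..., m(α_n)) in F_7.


c = [4, 5, 3, 0, 2]

Message polynomial: m(x) = 1 + 5·x (mod 7).
For each evaluation point α_i, compute m(α_i) mod 7:
  α_1 = 2: Horner steps 5 → 4, so m(2) = 4.
  α_2 = 5: Horner steps 5 → 5, so m(5) = 5.
  α_3 = 6: Horner steps 5 → 3, so m(6) = 3.
  α_4 = 4: Horner steps 5 → 0, so m(4) = 0.
  α_5 = 3: Horner steps 5 → 2, so m(3) = 2.
Codeword c = [4, 5, 3, 0, 2] ∈ F_7^5.


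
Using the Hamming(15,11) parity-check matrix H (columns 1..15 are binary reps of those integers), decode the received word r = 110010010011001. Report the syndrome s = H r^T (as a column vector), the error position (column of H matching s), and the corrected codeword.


s = (0, 1, 1, 0)^T, error position = 6, corrected codeword c = 110011010011001

Compute s = H r^T mod 2 one row at a time:
  s_1 = 1 + 0 + 0 + 1 + 1 + 0 + 0 + 1 = 4 ≡ 0 (mod 2).
  s_2 = 0 + 1 + 0 + 0 + 1 + 0 + 0 + 1 = 3 ≡ 1 (mod 2).
  s_3 = 1 + 0 + 0 + 0 + 0 + 1 + 0 + 1 = 3 ≡ 1 (mod 2).
  s_4 = 1 + 0 + 1 + 0 + 0 + 1 + 0 + 1 = 4 ≡ 0 (mod 2).
s = (0, 1, 1, 0)^T — this equals column 6 of H (binary 0110), so error is at position 6.
Correct: flip bit 6 of r = 110010010011001 to get c = 110011010011001.


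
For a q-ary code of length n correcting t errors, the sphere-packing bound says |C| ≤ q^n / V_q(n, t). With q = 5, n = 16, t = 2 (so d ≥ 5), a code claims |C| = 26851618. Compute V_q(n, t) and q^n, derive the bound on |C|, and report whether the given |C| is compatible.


V_q(n, t) = 1985, q^n = 152587890625, Hamming bound = 76870473, |C| = 26851618 ≤ bound (satisfied).

Step 1: Compute V_q(n, t) = Σ_{j=0}^2 C(n, j) (q−1)^j.
  j = 0: C(16,0)·(4)^0 = 1·1 = 1.
  j = 1: C(16,1)·(4)^1 = 16·4 = 64.
  j = 2: C(16,2)·(4)^2 = 120·16 = 1920.
  V_q(n, t) = 1 + 64 + 1920 = 1985.
Step 2: q^n = 5^16 = 152587890625.
Step 3: Hamming bound ⌊q^n / V_q(n,t)⌋ = ⌊152587890625/1985⌋ = 76870473.
Step 4: Compare |C| = 26851618 to 76870473: satisfied.
The claimed |C| lies below the Hamming bound.


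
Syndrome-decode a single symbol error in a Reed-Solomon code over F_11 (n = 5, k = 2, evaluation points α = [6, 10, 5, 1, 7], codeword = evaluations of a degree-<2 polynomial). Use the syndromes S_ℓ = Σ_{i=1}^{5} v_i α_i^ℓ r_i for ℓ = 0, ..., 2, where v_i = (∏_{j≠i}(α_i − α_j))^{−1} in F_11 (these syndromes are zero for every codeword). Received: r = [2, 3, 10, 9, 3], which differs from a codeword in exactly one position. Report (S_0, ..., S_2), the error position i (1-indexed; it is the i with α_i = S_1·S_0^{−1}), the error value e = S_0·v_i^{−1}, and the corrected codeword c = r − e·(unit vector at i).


S = (8, 1, 7), error at position 5, error magnitude e = 9, c = [2, 3, 10, 9, 5].

Step 1: column multipliers v_i = (∏_{j≠i}(α_i − α_j))^{−1} mod 11.
  i = 1 (α = 6): (6−10)(6−5)(6−1)(6−7) = (−4)·1·5·(−1) = 20 ≡ 9, so v_1 = 9^{−1} = 5 (mod 11).
  i = 2 (α = 10): (10−6)(10−5)(10−1)(10−7) = 4·5·9·3 = 540 ≡ 1, so v_2 = 1^{−1} = 1 (mod 11).
  i = 3 (α = 5): (5−6)(5−10)(5−1)(5−7) = (−1)·(−5)·4·(−2) = −40 ≡ 4, so v_3 = 4^{−1} = 3 (mod 11).
  i = 4 (α = 1): (1−6)(1−10)(1−5)(1−7) = (−5)·(−9)·(−4)·(−6) = 1080 ≡ 2, so v_4 = 2^{−1} = 6 (mod 11).
  i = 5 (α = 7): (7−6)(7−10)(7−5)(7−1) = 1·(−3)·2·6 = −36 ≡ 8, so v_5 = 8^{−1} = 7 (mod 11).
  v = [5, 1, 3, 6, 7].
Step 2: syndromes of r = [2, 3, 10, 9, 3] (all sums mod 11).
  S_0 = Σ v_i r_i = 5·2 + 1·3 + 3·10 + 6·9 + 7·3 = 118 ≡ 8.
  S_1 = Σ v_i α_i r_i = 5·6·2 + 1·10·3 + 3·5·10 + 6·1·9 + 7·7·3 = 441 ≡ 1.
  α_i^2 mod 11 = [3, 1, 3, 1, 5].
  S_2 = Σ v_i α_i^2 r_i = 5·3·2 + 1·1·3 + 3·3·10 + 6·1·9 + 7·5·3 = 282 ≡ 7.
  S = (8, 1, 7) ≠ 0, so r is not a codeword (an error is present).
Step 3: locate the error. For a single error e at position i, S_ℓ = v_i·e·α_i^ℓ, so α_err = S_1/S_0.
  S_0^{−1} = 8^{−1} = 7 (mod 11), so α_err = 1·7 = 7 ≡ 7 = α_5. Error position i = 5.
  Consistency check: S_2/S_1 = 7·1 = 7 ≡ 7 = α_err ✓ (single-error assumption holds).
Step 4: error magnitude e = S_0/v_5 = S_0·∏_{j≠5}(α_5 − α_j) = 8·8 = 64 ≡ 9 (mod 11).
Step 5: correct position 5: c_5 = r_5 − e = 3 − 9 ≡ 5 (mod 11). Hence c = [2, 3, 10, 9, 5].
  Check: interpolating c through the α_i gives m(x) = 6 + 3·x (degree < 2) with m(α_i) = c_i for every i, so c is indeed a codeword.


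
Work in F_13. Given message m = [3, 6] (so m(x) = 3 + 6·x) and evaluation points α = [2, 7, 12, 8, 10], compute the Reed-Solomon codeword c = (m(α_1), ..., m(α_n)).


c = [2, 6, 10, 12, 11]

Message polynomial: m(x) = 3 + 6·x (mod 13).
For each evaluation point α_i, compute m(α_i) mod 13:
  α_1 = 2: Horner steps 6 → 2, so m(2) = 2.
  α_2 = 7: Horner steps 6 → 6, so m(7) = 6.
  α_3 = 12: Horner steps 6 → 10, so m(12) = 10.
  α_4 = 8: Horner steps 6 → 12, so m(8) = 12.
  α_5 = 10: Horner steps 6 → 11, so m(10) = 11.
Codeword c = [2, 6, 10, 12, 11] ∈ F_13^5.


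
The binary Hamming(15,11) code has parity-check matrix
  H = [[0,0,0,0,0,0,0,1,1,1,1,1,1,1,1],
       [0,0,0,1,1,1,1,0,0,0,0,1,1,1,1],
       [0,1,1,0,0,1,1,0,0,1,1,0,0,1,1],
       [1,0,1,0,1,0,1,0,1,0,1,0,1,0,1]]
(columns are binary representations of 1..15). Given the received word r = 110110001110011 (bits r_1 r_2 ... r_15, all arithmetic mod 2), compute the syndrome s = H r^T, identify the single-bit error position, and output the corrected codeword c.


s = (1, 0, 1, 1)^T, error position = 11, corrected codeword c = 110110001100011

Compute s = H r^T mod 2 one row at a time:
  s_1 = 0 + 1 + 1 + 1 + 0 + 0 + 1 + 1 = 5 ≡ 1 (mod 2).
  s_2 = 1 + 1 + 0 + 0 + 0 + 0 + 1 + 1 = 4 ≡ 0 (mod 2).
  s_3 = 1 + 0 + 0 + 0 + 1 + 1 + 1 + 1 = 5 ≡ 1 (mod 2).
  s_4 = 1 + 0 + 1 + 0 + 1 + 1 + 0 + 1 = 5 ≡ 1 (mod 2).
s = (1, 0, 1, 1)^T — this equals column 11 of H (binary 1011), so error is at position 11.
Correct: flip bit 11 of r = 110110001110011 to get c = 110110001100011.


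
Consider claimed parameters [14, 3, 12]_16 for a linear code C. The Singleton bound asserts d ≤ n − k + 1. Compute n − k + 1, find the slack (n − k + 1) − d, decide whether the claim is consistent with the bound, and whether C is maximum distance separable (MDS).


Singleton RHS = n − k + 1 = 12, slack = 0, bound satisfied, MDS.

Singleton bound: d ≤ n − k + 1.
Here n = 14, k = 3, so n − k + 1 = 12.
Given d = 12, check d ≤ 12: YES.
Slack = (n − k + 1) − d = 0.
The code is MDS (slack = 0).
Description: the claimed parameters are [14, 3, 12]_16; such a code would be MDS (meets Singleton bound).


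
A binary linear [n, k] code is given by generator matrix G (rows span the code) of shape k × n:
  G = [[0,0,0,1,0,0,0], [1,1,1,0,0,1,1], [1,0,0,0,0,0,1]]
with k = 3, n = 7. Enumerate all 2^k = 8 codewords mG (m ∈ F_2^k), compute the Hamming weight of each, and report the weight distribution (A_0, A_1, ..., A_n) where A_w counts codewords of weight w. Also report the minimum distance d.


Weight distribution: A_0 = 1, A_1 = 1, A_2 = 1, A_3 = 2, A_4 = 1, A_5 = 1, A_6 = 1. Minimum distance d = 1.

Enumerate all 2^3 = 8 messages m ∈ F_2^3.
For each, compute codeword c = mG in F_2^7, then tally its weight.
  m = 000 → c = 0000000, weight = 0.
  m = 100 → c = 0001000, weight = 1.
  m = 010 → c = 1110011, weight = 5.
  m = 110 → c = 1111011, weight = 6.
  m = 001 → c = 1000001, weight = 2.
  m = 101 → c = 1001001, weight = 3.
  m = 011 → c = 0110010, weight = 3.
  m = 111 → c = 0111010, weight = 4.
Tally weights:
  weight 0: 1 codewords.
  weight 1: 1 codewords.
  weight 2: 1 codewords.
  weight 3: 2 codewords.
  weight 4: 1 codewords.
  weight 5: 1 codewords.
  weight 6: 1 codewords.
Minimum distance d = smallest w > 0 with A_w > 0 = 1.
Sanity: Σ A_w = 8 = 2^3 = 8 ✓.


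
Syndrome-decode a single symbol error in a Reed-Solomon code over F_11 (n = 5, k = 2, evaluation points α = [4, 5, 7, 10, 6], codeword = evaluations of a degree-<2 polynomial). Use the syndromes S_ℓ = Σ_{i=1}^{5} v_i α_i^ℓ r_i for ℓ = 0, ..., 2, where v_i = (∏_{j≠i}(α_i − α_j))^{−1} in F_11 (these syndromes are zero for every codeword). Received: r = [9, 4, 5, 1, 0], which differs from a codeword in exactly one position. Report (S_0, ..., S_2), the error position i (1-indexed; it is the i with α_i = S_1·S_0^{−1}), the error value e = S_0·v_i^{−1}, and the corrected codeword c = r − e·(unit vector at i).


S = (7, 9, 10), error at position 5, error magnitude e = 1, c = [9, 4, 5, 1, 10].

Step 1: column multipliers v_i = (∏_{j≠i}(α_i − α_j))^{−1} mod 11.
  i = 1 (α = 4): (4−5)(4−7)(4−10)(4−6) = (−1)·(−3)·(−6)·(−2) = 36 ≡ 3, so v_1 = 3^{−1} = 4 (mod 11).
  i = 2 (α = 5): (5−4)(5−7)(5−10)(5−6) = 1·(−2)·(−5)·(−1) = −10 ≡ 1, so v_2 = 1^{−1} = 1 (mod 11).
  i = 3 (α = 7): (7−4)(7−5)(7−10)(7−6) = 3·2·(−3)·1 = −18 ≡ 4, so v_3 = 4^{−1} = 3 (mod 11).
  i = 4 (α = 10): (10−4)(10−5)(10−7)(10−6) = 6·5·3·4 = 360 ≡ 8, so v_4 = 8^{−1} = 7 (mod 11).
  i = 5 (α = 6): (6−4)(6−5)(6−7)(6−10) = 2·1·(−1)·(−4) = 8 ≡ 8, so v_5 = 8^{−1} = 7 (mod 11).
  v = [4, 1, 3, 7, 7].
Step 2: syndromes of r = [9, 4, 5, 1, 0] (all sums mod 11).
  S_0 = Σ v_i r_i = 4·9 + 1·4 + 3·5 + 7·1 + 7·0 = 62 ≡ 7.
  S_1 = Σ v_i α_i r_i = 4·4·9 + 1·5·4 + 3·7·5 + 7·10·1 + 7·6·0 = 339 ≡ 9.
  α_i^2 mod 11 = [5, 3, 5, 1, 3].
  S_2 = Σ v_i α_i^2 r_i = 4·5·9 + 1·3·4 + 3·5·5 + 7·1·1 + 7·3·0 = 274 ≡ 10.
  S = (7, 9, 10) ≠ 0, so r is not a codeword (an error is present).
Step 3: locate the error. For a single error e at position i, S_ℓ = v_i·e·α_i^ℓ, so α_err = S_1/S_0.
  S_0^{−1} = 7^{−1} = 8 (mod 11), so α_err = 9·8 = 72 ≡ 6 = α_5. Error position i = 5.
  Consistency check: S_2/S_1 = 10·5 = 50 ≡ 6 = α_err ✓ (single-error assumption holds).
Step 4: error magnitude e = S_0/v_5 = S_0·∏_{j≠5}(α_5 − α_j) = 7·8 = 56 ≡ 1 (mod 11).
Step 5: correct position 5: c_5 = r_5 − e = 0 − 1 ≡ 10 (mod 11). Hence c = [9, 4, 5, 1, 10].
  Check: interpolating c through the α_i gives m(x) = 7 + 6·x (degree < 2) with m(α_i) = c_i for every i, so c is indeed a codeword.


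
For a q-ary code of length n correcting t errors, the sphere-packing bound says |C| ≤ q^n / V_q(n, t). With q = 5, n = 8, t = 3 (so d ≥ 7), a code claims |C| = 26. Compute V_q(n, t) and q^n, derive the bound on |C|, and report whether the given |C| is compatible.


V_q(n, t) = 4065, q^n = 390625, Hamming bound = 96, |C| = 26 ≤ bound (satisfied).

Step 1: Compute V_q(n, t) = Σ_{j=0}^3 C(n, j) (q−1)^j.
  j = 0: C(8,0)·(4)^0 = 1·1 = 1.
  j = 1: C(8,1)·(4)^1 = 8·4 = 32.
  j = 2: C(8,2)·(4)^2 = 28·16 = 448.
  j = 3: C(8,3)·(4)^3 = 56·64 = 3584.
  V_q(n, t) = 1 + 32 + 448 + 3584 = 4065.
Step 2: q^n = 5^8 = 390625.
Step 3: Hamming bound ⌊q^n / V_q(n,t)⌋ = ⌊390625/4065⌋ = 96.
Step 4: Compare |C| = 26 to 96: satisfied.
The claimed |C| lies below the Hamming bound.


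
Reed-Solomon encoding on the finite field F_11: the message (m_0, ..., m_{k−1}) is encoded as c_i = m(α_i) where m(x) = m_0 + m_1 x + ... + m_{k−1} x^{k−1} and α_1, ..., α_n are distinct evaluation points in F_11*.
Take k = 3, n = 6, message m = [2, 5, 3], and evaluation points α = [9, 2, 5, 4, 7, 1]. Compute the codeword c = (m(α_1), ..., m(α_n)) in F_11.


c = [4, 2, 3, 4, 8, 10]

Message polynomial: m(x) = 2 + 5·x + 3·x^2 (mod 11).
For each evaluation point α_i, compute m(α_i) mod 11:
  α_1 = 9: Horner steps 3 → 10 → 4, so m(9) = 4.
  α_2 = 2: Horner steps 3 → 0 → 2, so m(2) = 2.
  α_3 = 5: Horner steps 3 → 9 → 3, so m(5) = 3.
  α_4 = 4: Horner steps 3 → 6 → 4, so m(4) = 4.
  α_5 = 7: Horner steps 3 → 4 → 8, so m(7) = 8.
  α_6 = 1: Horner steps 3 → 8 → 10, so m(1) = 10.
Codeword c = [4, 2, 3, 4, 8, 10] ∈ F_11^6.


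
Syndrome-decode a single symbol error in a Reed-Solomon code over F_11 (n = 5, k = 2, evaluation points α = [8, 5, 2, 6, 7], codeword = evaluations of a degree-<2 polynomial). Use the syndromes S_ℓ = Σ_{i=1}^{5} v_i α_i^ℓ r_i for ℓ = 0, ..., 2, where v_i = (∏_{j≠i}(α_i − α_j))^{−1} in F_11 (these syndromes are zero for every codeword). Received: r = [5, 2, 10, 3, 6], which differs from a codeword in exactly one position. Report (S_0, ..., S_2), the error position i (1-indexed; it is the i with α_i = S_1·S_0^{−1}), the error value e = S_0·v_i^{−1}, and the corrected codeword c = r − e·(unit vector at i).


S = (2, 3, 10), error at position 5, error magnitude e = 2, c = [5, 2, 10, 3, 4].

Step 1: column multipliers v_i = (∏_{j≠i}(α_i − α_j))^{−1} mod 11.
  i = 1 (α = 8): (8−5)(8−2)(8−6)(8−7) = 3·6·2·1 = 36 ≡ 3, so v_1 = 3^{−1} = 4 (mod 11).
  i = 2 (α = 5): (5−8)(5−2)(5−6)(5−7) = (−3)·3·(−1)·(−2) = −18 ≡ 4, so v_2 = 4^{−1} = 3 (mod 11).
  i = 3 (α = 2): (2−8)(2−5)(2−6)(2−7) = (−6)·(−3)·(−4)·(−5) = 360 ≡ 8, so v_3 = 8^{−1} = 7 (mod 11).
  i = 4 (α = 6): (6−8)(6−5)(6−2)(6−7) = (−2)·1·4·(−1) = 8 ≡ 8, so v_4 = 8^{−1} = 7 (mod 11).
  i = 5 (α = 7): (7−8)(7−5)(7−2)(7−6) = (−1)·2·5·1 = −10 ≡ 1, so v_5 = 1^{−1} = 1 (mod 11).
  v = [4, 3, 7, 7, 1].
Step 2: syndromes of r = [5, 2, 10, 3, 6] (all sums mod 11).
  S_0 = Σ v_i r_i = 4·5 + 3·2 + 7·10 + 7·3 + 1·6 = 123 ≡ 2.
  S_1 = Σ v_i α_i r_i = 4·8·5 + 3·5·2 + 7·2·10 + 7·6·3 + 1·7·6 = 498 ≡ 3.
  α_i^2 mod 11 = [9, 3, 4, 3, 5].
  S_2 = Σ v_i α_i^2 r_i = 4·9·5 + 3·3·2 + 7·4·10 + 7·3·3 + 1·5·6 = 571 ≡ 10.
  S = (2, 3, 10) ≠ 0, so r is not a codeword (an error is present).
Step 3: locate the error. For a single error e at position i, S_ℓ = v_i·e·α_i^ℓ, so α_err = S_1/S_0.
  S_0^{−1} = 2^{−1} = 6 (mod 11), so α_err = 3·6 = 18 ≡ 7 = α_5. Error position i = 5.
  Consistency check: S_2/S_1 = 10·4 = 40 ≡ 7 = α_err ✓ (single-error assumption holds).
Step 4: error magnitude e = S_0/v_5 = S_0·∏_{j≠5}(α_5 − α_j) = 2·1 = 2 ≡ 2 (mod 11).
Step 5: correct position 5: c_5 = r_5 − e = 6 − 2 ≡ 4 (mod 11). Hence c = [5, 2, 10, 3, 4].
  Check: interpolating c through the α_i gives m(x) = 8 + 1·x (degree < 2) with m(α_i) = c_i for every i, so c is indeed a codeword.


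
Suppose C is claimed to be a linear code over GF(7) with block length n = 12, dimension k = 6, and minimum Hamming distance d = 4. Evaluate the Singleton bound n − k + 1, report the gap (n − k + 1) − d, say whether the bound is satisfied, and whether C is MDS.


Singleton RHS = n − k + 1 = 7, slack = 3, bound satisfied, not MDS.

Singleton bound: d ≤ n − k + 1.
Here n = 12, k = 6, so n − k + 1 = 7.
Given d = 4, check d ≤ 7: YES.
Slack = (n − k + 1) − d = 3.
The code is NOT MDS (slack = 3 > 0).
Description: the claimed parameters are [12, 6, 4]_7; such a code would be non-MDS.


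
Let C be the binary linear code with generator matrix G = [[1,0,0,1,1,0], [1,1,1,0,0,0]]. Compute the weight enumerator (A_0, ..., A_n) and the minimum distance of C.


Weight distribution: A_0 = 1, A_3 = 2, A_4 = 1. Minimum distance d = 3.

Enumerate all 2^2 = 4 messages m ∈ F_2^2.
For each, compute codeword c = mG in F_2^6, then tally its weight.
  m = 00 → c = 000000, weight = 0.
  m = 10 → c = 100110, weight = 3.
  m = 01 → c = 111000, weight = 3.
  m = 11 → c = 011110, weight = 4.
Tally weights:
  weight 0: 1 codewords.
  weight 3: 2 codewords.
  weight 4: 1 codewords.
Minimum distance d = smallest w > 0 with A_w > 0 = 3.
Sanity: Σ A_w = 4 = 2^2 = 4 ✓.


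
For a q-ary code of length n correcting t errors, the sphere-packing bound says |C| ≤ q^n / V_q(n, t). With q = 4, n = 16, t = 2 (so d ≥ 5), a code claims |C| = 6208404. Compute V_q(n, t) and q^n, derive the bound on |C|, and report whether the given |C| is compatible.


V_q(n, t) = 1129, q^n = 4294967296, Hamming bound = 3804222, |C| = 6208404 > bound (violated).

Step 1: Compute V_q(n, t) = Σ_{j=0}^2 C(n, j) (q−1)^j.
  j = 0: C(16,0)·(3)^0 = 1·1 = 1.
  j = 1: C(16,1)·(3)^1 = 16·3 = 48.
  j = 2: C(16,2)·(3)^2 = 120·9 = 1080.
  V_q(n, t) = 1 + 48 + 1080 = 1129.
Step 2: q^n = 4^16 = 4294967296.
Step 3: Hamming bound ⌊q^n / V_q(n,t)⌋ = ⌊4294967296/1129⌋ = 3804222.
Step 4: Compare |C| = 6208404 to 3804222: violated.
The claimed |C| lies above the Hamming bound, so no 4-ary code of length 16 with d ≥ 5 can have 6208404 codewords.


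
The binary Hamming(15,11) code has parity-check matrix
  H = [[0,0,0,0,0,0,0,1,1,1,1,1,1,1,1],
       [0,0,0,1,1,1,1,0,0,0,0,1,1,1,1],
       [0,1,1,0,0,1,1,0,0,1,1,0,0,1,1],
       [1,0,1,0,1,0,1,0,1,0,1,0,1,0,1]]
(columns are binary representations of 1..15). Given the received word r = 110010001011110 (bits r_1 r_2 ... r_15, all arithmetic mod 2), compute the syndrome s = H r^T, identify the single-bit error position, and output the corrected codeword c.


s = (1, 0, 1, 1)^T, error position = 11, corrected codeword c = 110010001001110

Compute s = H r^T mod 2 one row at a time:
  s_1 = 0 + 1 + 0 + 1 + 1 + 1 + 1 + 0 = 5 ≡ 1 (mod 2).
  s_2 = 0 + 1 + 0 + 0 + 1 + 1 + 1 + 0 = 4 ≡ 0 (mod 2).
  s_3 = 1 + 0 + 0 + 0 + 0 + 1 + 1 + 0 = 3 ≡ 1 (mod 2).
  s_4 = 1 + 0 + 1 + 0 + 1 + 1 + 1 + 0 = 5 ≡ 1 (mod 2).
s = (1, 0, 1, 1)^T — this equals column 11 of H (binary 1011), so error is at position 11.
Correct: flip bit 11 of r = 110010001011110 to get c = 110010001001110.


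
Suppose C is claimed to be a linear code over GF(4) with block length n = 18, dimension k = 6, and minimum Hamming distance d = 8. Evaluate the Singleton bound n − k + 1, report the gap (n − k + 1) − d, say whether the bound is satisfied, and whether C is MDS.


Singleton RHS = n − k + 1 = 13, slack = 5, bound satisfied, not MDS.

Singleton bound: d ≤ n − k + 1.
Here n = 18, k = 6, so n − k + 1 = 13.
Given d = 8, check d ≤ 13: YES.
Slack = (n − k + 1) − d = 5.
The code is NOT MDS (slack = 5 > 0).
Description: the claimed parameters are [18, 6, 8]_4; such a code would be non-MDS.


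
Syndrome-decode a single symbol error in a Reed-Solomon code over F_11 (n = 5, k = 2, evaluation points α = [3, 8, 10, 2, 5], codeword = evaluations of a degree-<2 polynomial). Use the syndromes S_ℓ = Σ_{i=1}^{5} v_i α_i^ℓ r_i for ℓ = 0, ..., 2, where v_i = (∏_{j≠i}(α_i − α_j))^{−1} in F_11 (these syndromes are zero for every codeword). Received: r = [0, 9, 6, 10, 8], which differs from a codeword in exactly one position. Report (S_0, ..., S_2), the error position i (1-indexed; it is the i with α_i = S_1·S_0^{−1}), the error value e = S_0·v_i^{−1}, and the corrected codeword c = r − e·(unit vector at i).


S = (3, 6, 1), error at position 4, error magnitude e = 3, c = [0, 9, 6, 7, 8].

Step 1: column multipliers v_i = (∏_{j≠i}(α_i − α_j))^{−1} mod 11.
  i = 1 (α = 3): (3−8)(3−10)(3−2)(3−5) = (−5)·(−7)·1·(−2) = −70 ≡ 7, so v_1 = 7^{−1} = 8 (mod 11).
  i = 2 (α = 8): (8−3)(8−10)(8−2)(8−5) = 5·(−2)·6·3 = −180 ≡ 7, so v_2 = 7^{−1} = 8 (mod 11).
  i = 3 (α = 10): (10−3)(10−8)(10−2)(10−5) = 7·2·8·5 = 560 ≡ 10, so v_3 = 10^{−1} = 10 (mod 11).
  i = 4 (α = 2): (2−3)(2−8)(2−10)(2−5) = (−1)·(−6)·(−8)·(−3) = 144 ≡ 1, so v_4 = 1^{−1} = 1 (mod 11).
  i = 5 (α = 5): (5−3)(5−8)(5−10)(5−2) = 2·(−3)·(−5)·3 = 90 ≡ 2, so v_5 = 2^{−1} = 6 (mod 11).
  v = [8, 8, 10, 1, 6].
Step 2: syndromes of r = [0, 9, 6, 10, 8] (all sums mod 11).
  S_0 = Σ v_i r_i = 8·0 + 8·9 + 10·6 + 1·10 + 6·8 = 190 ≡ 3.
  S_1 = Σ v_i α_i r_i = 8·3·0 + 8·8·9 + 10·10·6 + 1·2·10 + 6·5·8 = 1436 ≡ 6.
  α_i^2 mod 11 = [9, 9, 1, 4, 3].
  S_2 = Σ v_i α_i^2 r_i = 8·9·0 + 8·9·9 + 10·1·6 + 1·4·10 + 6·3·8 = 892 ≡ 1.
  S = (3, 6, 1) ≠ 0, so r is not a codeword (an error is present).
Step 3: locate the error. For a single error e at position i, S_ℓ = v_i·e·α_i^ℓ, so α_err = S_1/S_0.
  S_0^{−1} = 3^{−1} = 4 (mod 11), so α_err = 6·4 = 24 ≡ 2 = α_4. Error position i = 4.
  Consistency check: S_2/S_1 = 1·2 = 2 ≡ 2 = α_err ✓ (single-error assumption holds).
Step 4: error magnitude e = S_0/v_4 = S_0·∏_{j≠4}(α_4 − α_j) = 3·1 = 3 ≡ 3 (mod 11).
Step 5: correct position 4: c_4 = r_4 − e = 10 − 3 ≡ 7 (mod 11). Hence c = [0, 9, 6, 7, 8].
  Check: interpolating c through the α_i gives m(x) = 10 + 4·x (degree < 2) with m(α_i) = c_i for every i, so c is indeed a codeword.


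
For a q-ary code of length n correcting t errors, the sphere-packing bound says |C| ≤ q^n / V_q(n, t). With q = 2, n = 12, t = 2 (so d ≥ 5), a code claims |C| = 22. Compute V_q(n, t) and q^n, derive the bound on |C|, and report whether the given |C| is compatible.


V_q(n, t) = 79, q^n = 4096, Hamming bound = 51, |C| = 22 ≤ bound (satisfied).

Step 1: Compute V_q(n, t) = Σ_{j=0}^2 C(n, j) (q−1)^j.
  j = 0: C(12,0)·(1)^0 = 1·1 = 1.
  j = 1: C(12,1)·(1)^1 = 12·1 = 12.
  j = 2: C(12,2)·(1)^2 = 66·1 = 66.
  V_q(n, t) = 1 + 12 + 66 = 79.
Step 2: q^n = 2^12 = 4096.
Step 3: Hamming bound ⌊q^n / V_q(n,t)⌋ = ⌊4096/79⌋ = 51.
Step 4: Compare |C| = 22 to 51: satisfied.
The claimed |C| lies below the Hamming bound.


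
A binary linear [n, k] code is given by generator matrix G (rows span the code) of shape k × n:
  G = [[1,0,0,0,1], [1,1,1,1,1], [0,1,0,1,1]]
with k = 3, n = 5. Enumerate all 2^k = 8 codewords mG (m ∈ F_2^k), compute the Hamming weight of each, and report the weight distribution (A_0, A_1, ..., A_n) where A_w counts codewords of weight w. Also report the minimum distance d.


Weight distribution: A_0 = 1, A_2 = 3, A_3 = 3, A_5 = 1. Minimum distance d = 2.

Enumerate all 2^3 = 8 messages m ∈ F_2^3.
For each, compute codeword c = mG in F_2^5, then tally its weight.
  m = 000 → c = 00000, weight = 0.
  m = 100 → c = 10001, weight = 2.
  m = 010 → c = 11111, weight = 5.
  m = 110 → c = 01110, weight = 3.
  m = 001 → c = 01011, weight = 3.
  m = 101 → c = 11010, weight = 3.
  m = 011 → c = 10100, weight = 2.
  m = 111 → c = 00101, weight = 2.
Tally weights:
  weight 0: 1 codewords.
  weight 2: 3 codewords.
  weight 3: 3 codewords.
  weight 5: 1 codewords.
Minimum distance d = smallest w > 0 with A_w > 0 = 2.
Sanity: Σ A_w = 8 = 2^3 = 8 ✓.


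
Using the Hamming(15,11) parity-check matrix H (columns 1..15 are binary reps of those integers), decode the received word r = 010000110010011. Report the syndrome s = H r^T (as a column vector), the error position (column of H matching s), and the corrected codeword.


s = (0, 1, 1, 1)^T, error position = 7, corrected codeword c = 010000010010011

Compute s = H r^T mod 2 one row at a time:
  s_1 = 1 + 0 + 0 + 1 + 0 + 0 + 1 + 1 = 4 ≡ 0 (mod 2).
  s_2 = 0 + 0 + 0 + 1 + 0 + 0 + 1 + 1 = 3 ≡ 1 (mod 2).
  s_3 = 1 + 0 + 0 + 1 + 0 + 1 + 1 + 1 = 5 ≡ 1 (mod 2).
  s_4 = 0 + 0 + 0 + 1 + 0 + 1 + 0 + 1 = 3 ≡ 1 (mod 2).
s = (0, 1, 1, 1)^T — this equals column 7 of H (binary 0111), so error is at position 7.
Correct: flip bit 7 of r = 010000110010011 to get c = 010000010010011.


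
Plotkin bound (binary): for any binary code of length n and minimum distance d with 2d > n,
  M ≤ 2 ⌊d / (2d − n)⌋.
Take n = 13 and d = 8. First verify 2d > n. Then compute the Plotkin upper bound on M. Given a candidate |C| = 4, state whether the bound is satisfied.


Plotkin bound M ≤ 4; given |C| = 4 ≤ bound (satisfied).

Check applicability: 2d = 16, n = 13.
2d − n = 3 > 0, so Plotkin applies.
Compute d/(2d−n) = 8/3 ≈ 2.6667.
⌊d/(2d−n)⌋ = 2.
Plotkin bound: M ≤ 2·2 = 4.
Given |C| = 4, check: satisfied.
This |C| is at the Plotkin bound.


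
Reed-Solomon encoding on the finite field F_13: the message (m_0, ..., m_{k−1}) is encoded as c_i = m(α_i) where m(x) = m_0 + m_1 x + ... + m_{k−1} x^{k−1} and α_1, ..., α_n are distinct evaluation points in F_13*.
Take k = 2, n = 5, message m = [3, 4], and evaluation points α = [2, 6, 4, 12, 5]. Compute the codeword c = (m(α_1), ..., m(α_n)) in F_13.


c = [11, 1, 6, 12, 10]

Message polynomial: m(x) = 3 + 4·x (mod 13).
For each evaluation point α_i, compute m(α_i) mod 13:
  α_1 = 2: Horner steps 4 → 11, so m(2) = 11.
  α_2 = 6: Horner steps 4 → 1, so m(6) = 1.
  α_3 = 4: Horner steps 4 → 6, so m(4) = 6.
  α_4 = 12: Horner steps 4 → 12, so m(12) = 12.
  α_5 = 5: Horner steps 4 → 10, so m(5) = 10.
Codeword c = [11, 1, 6, 12, 10] ∈ F_13^5.


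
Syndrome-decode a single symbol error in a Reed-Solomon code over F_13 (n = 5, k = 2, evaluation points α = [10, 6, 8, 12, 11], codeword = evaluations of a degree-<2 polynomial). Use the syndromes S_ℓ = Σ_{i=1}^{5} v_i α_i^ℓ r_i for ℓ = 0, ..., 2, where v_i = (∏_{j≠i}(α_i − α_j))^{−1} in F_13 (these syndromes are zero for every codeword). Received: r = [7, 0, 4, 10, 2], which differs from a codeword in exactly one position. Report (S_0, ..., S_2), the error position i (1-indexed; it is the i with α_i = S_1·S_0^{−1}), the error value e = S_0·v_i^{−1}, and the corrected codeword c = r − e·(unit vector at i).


S = (2, 12, 7), error at position 2, error magnitude e = 12, c = [7, 1, 4, 10, 2].

Step 1: column multipliers v_i = (∏_{j≠i}(α_i − α_j))^{−1} mod 13.
  i = 1 (α = 10): (10−6)(10−8)(10−12)(10−11) = 4·2·(−2)·(−1) = 16 ≡ 3, so v_1 = 3^{−1} = 9 (mod 13).
  i = 2 (α = 6): (6−10)(6−8)(6−12)(6−11) = (−4)·(−2)·(−6)·(−5) = 240 ≡ 6, so v_2 = 6^{−1} = 11 (mod 13).
  i = 3 (α = 8): (8−10)(8−6)(8−12)(8−11) = (−2)·2·(−4)·(−3) = −48 ≡ 4, so v_3 = 4^{−1} = 10 (mod 13).
  i = 4 (α = 12): (12−10)(12−6)(12−8)(12−11) = 2·6·4·1 = 48 ≡ 9, so v_4 = 9^{−1} = 3 (mod 13).
  i = 5 (α = 11): (11−10)(11−6)(11−8)(11−12) = 1·5·3·(−1) = −15 ≡ 11, so v_5 = 11^{−1} = 6 (mod 13).
  v = [9, 11, 10, 3, 6].
Step 2: syndromes of r = [7, 0, 4, 10, 2] (all sums mod 13).
  S_0 = Σ v_i r_i = 9·7 + 11·0 + 10·4 + 3·10 + 6·2 = 145 ≡ 2.
  S_1 = Σ v_i α_i r_i = 9·10·7 + 11·6·0 + 10·8·4 + 3·12·10 + 6·11·2 = 1442 ≡ 12.
  α_i^2 mod 13 = [9, 10, 12, 1, 4].
  S_2 = Σ v_i α_i^2 r_i = 9·9·7 + 11·10·0 + 10·12·4 + 3·1·10 + 6·4·2 = 1125 ≡ 7.
  S = (2, 12, 7) ≠ 0, so r is not a codeword (an error is present).
Step 3: locate the error. For a single error e at position i, S_ℓ = v_i·e·α_i^ℓ, so α_err = S_1/S_0.
  S_0^{−1} = 2^{−1} = 7 (mod 13), so α_err = 12·7 = 84 ≡ 6 = α_2. Error position i = 2.
  Consistency check: S_2/S_1 = 7·12 = 84 ≡ 6 = α_err ✓ (single-error assumption holds).
Step 4: error magnitude e = S_0/v_2 = S_0·∏_{j≠2}(α_2 − α_j) = 2·6 = 12 ≡ 12 (mod 13).
Step 5: correct position 2: c_2 = r_2 − e = 0 − 12 ≡ 1 (mod 13). Hence c = [7, 1, 4, 10, 2].
  Check: interpolating c through the α_i gives m(x) = 5 + 8·x (degree < 2) with m(α_i) = c_i for every i, so c is indeed a codeword.


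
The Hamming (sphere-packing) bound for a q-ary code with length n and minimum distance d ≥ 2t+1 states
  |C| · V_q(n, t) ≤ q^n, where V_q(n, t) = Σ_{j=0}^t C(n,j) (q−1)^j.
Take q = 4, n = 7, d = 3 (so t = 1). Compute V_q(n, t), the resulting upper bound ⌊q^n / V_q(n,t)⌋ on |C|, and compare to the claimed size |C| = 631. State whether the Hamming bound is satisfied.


V_q(n, t) = 22, q^n = 16384, Hamming bound = 744, |C| = 631 ≤ bound (satisfied).

Step 1: Compute V_q(n, t) = Σ_{j=0}^1 C(n, j) (q−1)^j.
  j = 0: C(7,0)·(3)^0 = 1·1 = 1.
  j = 1: C(7,1)·(3)^1 = 7·3 = 21.
  V_q(n, t) = 1 + 21 = 22.
Step 2: q^n = 4^7 = 16384.
Step 3: Hamming bound ⌊q^n / V_q(n,t)⌋ = ⌊16384/22⌋ = 744.
Step 4: Compare |C| = 631 to 744: satisfied.
The claimed |C| lies below the Hamming bound.


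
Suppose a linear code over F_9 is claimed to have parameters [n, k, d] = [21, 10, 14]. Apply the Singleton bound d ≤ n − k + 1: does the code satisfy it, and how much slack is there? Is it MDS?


Singleton RHS = n − k + 1 = 12, slack = -2, bound violated (no such code; not MDS).

Singleton bound: d ≤ n − k + 1.
Here n = 21, k = 10, so n − k + 1 = 12.
Given d = 14, check d ≤ 12: NO.
Slack = (n − k + 1) − d = -2.
The slack is negative: d = 14 exceeds n − k + 1 = 12 by 2, so the Singleton bound is violated and no linear [21, 10, 14]_9 code can exist. In particular it is not MDS (MDS requires d = n − k + 1 exactly).
Description: the claimed parameters are [21, 10, 14]_9; such a code would be impossible (violates the Singleton bound).


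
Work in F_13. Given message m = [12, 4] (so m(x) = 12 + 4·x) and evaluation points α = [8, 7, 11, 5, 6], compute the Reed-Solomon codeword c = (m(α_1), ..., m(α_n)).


c = [5, 1, 4, 6, 10]

Message polynomial: m(x) = 12 + 4·x (mod 13).
For each evaluation point α_i, compute m(α_i) mod 13:
  α_1 = 8: Horner steps 4 → 5, so m(8) = 5.
  α_2 = 7: Horner steps 4 → 1, so m(7) = 1.
  α_3 = 11: Horner steps 4 → 4, so m(11) = 4.
  α_4 = 5: Horner steps 4 → 6, so m(5) = 6.
  α_5 = 6: Horner steps 4 → 10, so m(6) = 10.
Codeword c = [5, 1, 4, 6, 10] ∈ F_13^5.


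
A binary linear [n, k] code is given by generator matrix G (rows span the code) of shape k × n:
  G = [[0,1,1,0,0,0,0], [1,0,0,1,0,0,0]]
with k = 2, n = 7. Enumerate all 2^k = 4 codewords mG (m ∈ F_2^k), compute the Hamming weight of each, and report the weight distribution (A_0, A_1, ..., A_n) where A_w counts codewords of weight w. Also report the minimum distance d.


Weight distribution: A_0 = 1, A_2 = 2, A_4 = 1. Minimum distance d = 2.

Enumerate all 2^2 = 4 messages m ∈ F_2^2.
For each, compute codeword c = mG in F_2^7, then tally its weight.
  m = 00 → c = 0000000, weight = 0.
  m = 10 → c = 0110000, weight = 2.
  m = 01 → c = 1001000, weight = 2.
  m = 11 → c = 1111000, weight = 4.
Tally weights:
  weight 0: 1 codewords.
  weight 2: 2 codewords.
  weight 4: 1 codewords.
Minimum distance d = smallest w > 0 with A_w > 0 = 2.
Sanity: Σ A_w = 4 = 2^2 = 4 ✓.


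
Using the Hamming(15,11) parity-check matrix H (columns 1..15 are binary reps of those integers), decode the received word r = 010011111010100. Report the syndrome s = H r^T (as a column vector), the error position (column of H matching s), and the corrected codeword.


s = (0, 0, 0, 1)^T, error position = 1, corrected codeword c = 110011111010100

Compute s = H r^T mod 2 one row at a time:
  s_1 = 1 + 1 + 0 + 1 + 0 + 1 + 0 + 0 = 4 ≡ 0 (mod 2).
  s_2 = 0 + 1 + 1 + 1 + 0 + 1 + 0 + 0 = 4 ≡ 0 (mod 2).
  s_3 = 1 + 0 + 1 + 1 + 0 + 1 + 0 + 0 = 4 ≡ 0 (mod 2).
  s_4 = 0 + 0 + 1 + 1 + 1 + 1 + 1 + 0 = 5 ≡ 1 (mod 2).
s = (0, 0, 0, 1)^T — this equals column 1 of H (binary 0001), so error is at position 1.
Correct: flip bit 1 of r = 010011111010100 to get c = 110011111010100.


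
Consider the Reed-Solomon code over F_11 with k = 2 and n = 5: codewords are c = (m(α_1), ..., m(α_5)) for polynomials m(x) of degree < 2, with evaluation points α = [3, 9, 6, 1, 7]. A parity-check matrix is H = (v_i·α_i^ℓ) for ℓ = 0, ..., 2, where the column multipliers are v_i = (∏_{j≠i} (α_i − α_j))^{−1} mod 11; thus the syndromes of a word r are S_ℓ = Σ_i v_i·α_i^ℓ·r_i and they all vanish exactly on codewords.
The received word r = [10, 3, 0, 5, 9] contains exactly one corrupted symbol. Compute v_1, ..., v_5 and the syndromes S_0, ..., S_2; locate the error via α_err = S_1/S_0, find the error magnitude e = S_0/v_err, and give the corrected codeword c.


S = (10, 5, 8), error at position 3, error magnitude e = 10, c = [10, 3, 1, 5, 9].

Step 1: column multipliers v_i = (∏_{j≠i}(α_i − α_j))^{−1} mod 11.
  i = 1 (α = 3): (3−9)(3−6)(3−1)(3−7) = (−6)·(−3)·2·(−4) = −144 ≡ 10, so v_1 = 10^{−1} = 10 (mod 11).
  i = 2 (α = 9): (9−3)(9−6)(9−1)(9−7) = 6·3·8·2 = 288 ≡ 2, so v_2 = 2^{−1} = 6 (mod 11).
  i = 3 (α = 6): (6−3)(6−9)(6−1)(6−7) = 3·(−3)·5·(−1) = 45 ≡ 1, so v_3 = 1^{−1} = 1 (mod 11).
  i = 4 (α = 1): (1−3)(1−9)(1−6)(1−7) = (−2)·(−8)·(−5)·(−6) = 480 ≡ 7, so v_4 = 7^{−1} = 8 (mod 11).
  i = 5 (α = 7): (7−3)(7−9)(7−6)(7−1) = 4·(−2)·1·6 = −48 ≡ 7, so v_5 = 7^{−1} = 8 (mod 11).
  v = [10, 6, 1, 8, 8].
Step 2: syndromes of r = [10, 3, 0, 5, 9] (all sums mod 11).
  S_0 = Σ v_i r_i = 10·10 + 6·3 + 1·0 + 8·5 + 8·9 = 230 ≡ 10.
  S_1 = Σ v_i α_i r_i = 10·3·10 + 6·9·3 + 1·6·0 + 8·1·5 + 8·7·9 = 1006 ≡ 5.
  α_i^2 mod 11 = [9, 4, 3, 1, 5].
  S_2 = Σ v_i α_i^2 r_i = 10·9·10 + 6·4·3 + 1·3·0 + 8·1·5 + 8·5·9 = 1372 ≡ 8.
  S = (10, 5, 8) ≠ 0, so r is not a codeword (an error is present).
Step 3: locate the error. For a single error e at position i, S_ℓ = v_i·e·α_i^ℓ, so α_err = S_1/S_0.
  S_0^{−1} = 10^{−1} = 10 (mod 11), so α_err = 5·10 = 50 ≡ 6 = α_3. Error position i = 3.
  Consistency check: S_2/S_1 = 8·9 = 72 ≡ 6 = α_err ✓ (single-error assumption holds).
Step 4: error magnitude e = S_0/v_3 = S_0·∏_{j≠3}(α_3 − α_j) = 10·1 = 10 ≡ 10 (mod 11).
Step 5: correct position 3: c_3 = r_3 − e = 0 − 10 ≡ 1 (mod 11). Hence c = [10, 3, 1, 5, 9].
  Check: interpolating c through the α_i gives m(x) = 8 + 8·x (degree < 2) with m(α_i) = c_i for every i, so c is indeed a codeword.


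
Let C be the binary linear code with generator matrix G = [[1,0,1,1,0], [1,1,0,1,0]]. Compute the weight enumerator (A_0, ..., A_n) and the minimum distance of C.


Weight distribution: A_0 = 1, A_2 = 1, A_3 = 2. Minimum distance d = 2.

Enumerate all 2^2 = 4 messages m ∈ F_2^2.
For each, compute codeword c = mG in F_2^5, then tally its weight.
  m = 00 → c = 00000, weight = 0.
  m = 10 → c = 10110, weight = 3.
  m = 01 → c = 11010, weight = 3.
  m = 11 → c = 01100, weight = 2.
Tally weights:
  weight 0: 1 codewords.
  weight 2: 1 codewords.
  weight 3: 2 codewords.
Minimum distance d = smallest w > 0 with A_w > 0 = 2.
Sanity: Σ A_w = 4 = 2^2 = 4 ✓.


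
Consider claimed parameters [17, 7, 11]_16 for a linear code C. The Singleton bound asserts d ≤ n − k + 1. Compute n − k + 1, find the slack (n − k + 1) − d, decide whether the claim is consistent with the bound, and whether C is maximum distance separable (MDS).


Singleton RHS = n − k + 1 = 11, slack = 0, bound satisfied, MDS.

Singleton bound: d ≤ n − k + 1.
Here n = 17, k = 7, so n − k + 1 = 11.
Given d = 11, check d ≤ 11: YES.
Slack = (n − k + 1) − d = 0.
The code is MDS (slack = 0).
Description: the claimed parameters are [17, 7, 11]_16; such a code would be MDS (meets Singleton bound).


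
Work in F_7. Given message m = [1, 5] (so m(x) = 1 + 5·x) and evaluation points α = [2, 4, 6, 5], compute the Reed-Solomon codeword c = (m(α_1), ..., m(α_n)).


c = [4, 0, 3, 5]

Message polynomial: m(x) = 1 + 5·x (mod 7).
For each evaluation point α_i, compute m(α_i) mod 7:
  α_1 = 2: Horner steps 5 → 4, so m(2) = 4.
  α_2 = 4: Horner steps 5 → 0, so m(4) = 0.
  α_3 = 6: Horner steps 5 → 3, so m(6) = 3.
  α_4 = 5: Horner steps 5 → 5, so m(5) = 5.
Codeword c = [4, 0, 3, 5] ∈ F_7^4.


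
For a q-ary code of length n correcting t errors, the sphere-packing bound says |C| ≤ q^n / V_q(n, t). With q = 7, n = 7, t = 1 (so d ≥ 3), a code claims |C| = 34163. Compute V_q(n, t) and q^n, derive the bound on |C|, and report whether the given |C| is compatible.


V_q(n, t) = 43, q^n = 823543, Hamming bound = 19152, |C| = 34163 > bound (violated).

Step 1: Compute V_q(n, t) = Σ_{j=0}^1 C(n, j) (q−1)^j.
  j = 0: C(7,0)·(6)^0 = 1·1 = 1.
  j = 1: C(7,1)·(6)^1 = 7·6 = 42.
  V_q(n, t) = 1 + 42 = 43.
Step 2: q^n = 7^7 = 823543.
Step 3: Hamming bound ⌊q^n / V_q(n,t)⌋ = ⌊823543/43⌋ = 19152.
Step 4: Compare |C| = 34163 to 19152: violated.
The claimed |C| lies above the Hamming bound, so no 7-ary code of length 7 with d ≥ 3 can have 34163 codewords.


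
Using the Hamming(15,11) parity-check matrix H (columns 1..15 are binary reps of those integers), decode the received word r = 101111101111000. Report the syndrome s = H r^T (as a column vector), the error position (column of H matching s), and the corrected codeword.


s = (0, 1, 1, 0)^T, error position = 6, corrected codeword c = 101110101111000

Compute s = H r^T mod 2 one row at a time:
  s_1 = 0 + 1 + 1 + 1 + 1 + 0 + 0 + 0 = 4 ≡ 0 (mod 2).
  s_2 = 1 + 1 + 1 + 1 + 1 + 0 + 0 + 0 = 5 ≡ 1 (mod 2).
  s_3 = 0 + 1 + 1 + 1 + 1 + 1 + 0 + 0 = 5 ≡ 1 (mod 2).
  s_4 = 1 + 1 + 1 + 1 + 1 + 1 + 0 + 0 = 6 ≡ 0 (mod 2).
s = (0, 1, 1, 0)^T — this equals column 6 of H (binary 0110), so error is at position 6.
Correct: flip bit 6 of r = 101111101111000 to get c = 101110101111000.


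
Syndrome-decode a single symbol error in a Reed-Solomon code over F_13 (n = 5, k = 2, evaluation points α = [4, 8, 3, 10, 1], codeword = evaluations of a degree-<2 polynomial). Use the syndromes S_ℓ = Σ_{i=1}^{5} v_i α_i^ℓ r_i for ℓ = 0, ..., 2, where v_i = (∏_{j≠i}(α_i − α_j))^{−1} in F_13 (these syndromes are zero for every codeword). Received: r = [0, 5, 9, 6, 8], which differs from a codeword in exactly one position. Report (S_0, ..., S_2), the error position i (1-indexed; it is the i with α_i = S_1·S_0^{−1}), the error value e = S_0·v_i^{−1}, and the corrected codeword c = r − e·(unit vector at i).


S = (7, 2, 8), error at position 1, error magnitude e = 10, c = [3, 5, 9, 6, 8].

Step 1: column multipliers v_i = (∏_{j≠i}(α_i − α_j))^{−1} mod 13.
  i = 1 (α = 4): (4−8)(4−3)(4−10)(4−1) = (−4)·1·(−6)·3 = 72 ≡ 7, so v_1 = 7^{−1} = 2 (mod 13).
  i = 2 (α = 8): (8−4)(8−3)(8−10)(8−1) = 4·5·(−2)·7 = −280 ≡ 6, so v_2 = 6^{−1} = 11 (mod 13).
  i = 3 (α = 3): (3−4)(3−8)(3−10)(3−1) = (−1)·(−5)·(−7)·2 = −70 ≡ 8, so v_3 = 8^{−1} = 5 (mod 13).
  i = 4 (α = 10): (10−4)(10−8)(10−3)(10−1) = 6·2·7·9 = 756 ≡ 2, so v_4 = 2^{−1} = 7 (mod 13).
  i = 5 (α = 1): (1−4)(1−8)(1−3)(1−10) = (−3)·(−7)·(−2)·(−9) = 378 ≡ 1, so v_5 = 1^{−1} = 1 (mod 13).
  v = [2, 11, 5, 7, 1].
Step 2: syndromes of r = [0, 5, 9, 6, 8] (all sums mod 13).
  S_0 = Σ v_i r_i = 2·0 + 11·5 + 5·9 + 7·6 + 1·8 = 150 ≡ 7.
  S_1 = Σ v_i α_i r_i = 2·4·0 + 11·8·5 + 5·3·9 + 7·10·6 + 1·1·8 = 1003 ≡ 2.
  α_i^2 mod 13 = [3, 12, 9, 9, 1].
  S_2 = Σ v_i α_i^2 r_i = 2·3·0 + 11·12·5 + 5·9·9 + 7·9·6 + 1·1·8 = 1451 ≡ 8.
  S = (7, 2, 8) ≠ 0, so r is not a codeword (an error is present).
Step 3: locate the error. For a single error e at position i, S_ℓ = v_i·e·α_i^ℓ, so α_err = S_1/S_0.
  S_0^{−1} = 7^{−1} = 2 (mod 13), so α_err = 2·2 = 4 ≡ 4 = α_1. Error position i = 1.
  Consistency check: S_2/S_1 = 8·7 = 56 ≡ 4 = α_err ✓ (single-error assumption holds).
Step 4: error magnitude e = S_0/v_1 = S_0·∏_{j≠1}(α_1 − α_j) = 7·7 = 49 ≡ 10 (mod 13).
Step 5: correct position 1: c_1 = r_1 − e = 0 − 10 ≡ 3 (mod 13). Hence c = [3, 5, 9, 6, 8].
  Check: interpolating c through the α_i gives m(x) = 1 + 7·x (degree < 2) with m(α_i) = c_i for every i, so c is indeed a codeword.
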